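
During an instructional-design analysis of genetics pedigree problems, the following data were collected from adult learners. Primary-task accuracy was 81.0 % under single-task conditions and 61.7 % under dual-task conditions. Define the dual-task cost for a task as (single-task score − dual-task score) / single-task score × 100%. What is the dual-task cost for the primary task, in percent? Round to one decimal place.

Cost = (81.0 − 61.7) / 81.0 × 100%
     = 19.3000 / 81.0 × 100% = 23.8272%.
≈ 23.8%.

23.8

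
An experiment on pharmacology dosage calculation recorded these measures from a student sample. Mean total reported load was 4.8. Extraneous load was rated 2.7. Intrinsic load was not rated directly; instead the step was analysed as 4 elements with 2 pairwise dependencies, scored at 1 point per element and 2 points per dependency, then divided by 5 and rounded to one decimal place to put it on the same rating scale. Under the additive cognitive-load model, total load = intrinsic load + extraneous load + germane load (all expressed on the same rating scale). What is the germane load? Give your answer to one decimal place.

0.5

Intrinsic (element-interactivity): (4 × 1 + 2 × 2) / 5 = 8 / 5 = 1.6000 → 1.6.
germane load = total − intrinsic − extraneous
             = 4.8 − 1.6 − 2.7 = 0.5.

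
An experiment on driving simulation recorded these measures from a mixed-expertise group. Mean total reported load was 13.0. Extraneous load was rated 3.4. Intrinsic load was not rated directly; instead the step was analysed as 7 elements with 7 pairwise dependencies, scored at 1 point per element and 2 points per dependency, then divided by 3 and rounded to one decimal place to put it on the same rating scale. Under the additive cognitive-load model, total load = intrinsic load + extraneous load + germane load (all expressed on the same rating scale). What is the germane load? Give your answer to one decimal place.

Intrinsic (element-interactivity): (7 × 1 + 7 × 2) / 3 = 21 / 3 = 7.0000 → 7.0.
germane load = total − intrinsic − extraneous
             = 13.0 − 7.0 − 3.4 = 2.6.

2.6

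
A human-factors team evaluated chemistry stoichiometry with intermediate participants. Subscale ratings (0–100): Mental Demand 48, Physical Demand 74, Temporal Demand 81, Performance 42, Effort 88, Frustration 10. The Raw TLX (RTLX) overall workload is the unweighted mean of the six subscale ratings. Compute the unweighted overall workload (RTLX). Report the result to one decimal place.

Sum of ratings = 48 + 74 + 81 + 42 + 88 + 10 = 343.
RTLX = 343 / 6 = 57.1667 ≈ 57.2.

57.2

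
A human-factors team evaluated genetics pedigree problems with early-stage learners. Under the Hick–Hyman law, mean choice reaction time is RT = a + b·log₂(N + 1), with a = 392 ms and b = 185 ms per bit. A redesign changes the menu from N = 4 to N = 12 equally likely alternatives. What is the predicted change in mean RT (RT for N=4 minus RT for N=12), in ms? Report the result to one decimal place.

RT(4) = 392 + 185·log₂(5) = 392 + 185·2.3219 = 821.5515 ms.
RT(12) = 392 + 185·log₂(13) = 392 + 185·3.7004 = 1076.5740 ms.
Difference = 821.5515 − 1076.5740 = -255.0225 ≈ -255.0 ms.

-255.0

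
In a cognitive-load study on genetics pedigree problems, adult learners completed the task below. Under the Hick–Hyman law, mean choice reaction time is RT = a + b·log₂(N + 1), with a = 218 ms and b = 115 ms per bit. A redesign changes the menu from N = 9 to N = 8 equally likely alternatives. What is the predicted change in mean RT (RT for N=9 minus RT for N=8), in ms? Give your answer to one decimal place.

17.5

RT(9) = 218 + 115·log₂(10) = 218 + 115·3.3219 = 600.0185 ms.
RT(8) = 218 + 115·log₂(9) = 218 + 115·3.1699 = 582.5385 ms.
Difference = 600.0185 − 582.5385 = 17.4800 ≈ 17.5 ms.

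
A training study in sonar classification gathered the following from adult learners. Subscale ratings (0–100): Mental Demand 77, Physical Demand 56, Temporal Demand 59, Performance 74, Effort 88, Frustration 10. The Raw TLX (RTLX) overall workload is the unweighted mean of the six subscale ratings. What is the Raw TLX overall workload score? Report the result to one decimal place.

60.7

Sum of ratings = 77 + 56 + 59 + 74 + 88 + 10 = 364.
RTLX = 364 / 6 = 60.6667 ≈ 60.7.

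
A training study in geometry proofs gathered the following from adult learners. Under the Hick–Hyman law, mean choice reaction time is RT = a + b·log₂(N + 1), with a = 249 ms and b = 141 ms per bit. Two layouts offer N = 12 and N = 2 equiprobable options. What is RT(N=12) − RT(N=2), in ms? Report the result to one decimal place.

298.3

RT(12) = 249 + 141·log₂(13) = 249 + 141·3.7004 = 770.7564 ms.
RT(2) = 249 + 141·log₂(3) = 249 + 141·1.5850 = 472.4850 ms.
Difference = 770.7564 − 472.4850 = 298.2714 ≈ 298.3 ms.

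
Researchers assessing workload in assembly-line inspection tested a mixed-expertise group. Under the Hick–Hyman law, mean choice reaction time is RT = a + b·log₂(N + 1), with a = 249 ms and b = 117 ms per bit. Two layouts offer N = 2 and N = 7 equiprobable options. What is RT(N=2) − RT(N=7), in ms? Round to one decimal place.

RT(2) = 249 + 117·log₂(3) = 249 + 117·1.5850 = 434.4450 ms.
RT(7) = 249 + 117·log₂(8) = 249 + 117·3.0000 = 600.0000 ms.
Difference = 434.4450 − 600.0000 = -165.5550 ≈ -165.6 ms.

-165.6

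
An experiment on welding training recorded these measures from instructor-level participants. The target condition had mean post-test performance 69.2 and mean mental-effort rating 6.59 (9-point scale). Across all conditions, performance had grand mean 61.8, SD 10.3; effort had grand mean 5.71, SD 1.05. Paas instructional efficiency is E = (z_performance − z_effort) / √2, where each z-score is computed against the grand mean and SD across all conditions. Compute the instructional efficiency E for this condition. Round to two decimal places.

z_performance = (69.2 − 61.8) / 10.3 = 7.4000 / 10.3 = 0.7184.
z_effort = (6.59 − 5.71) / 1.05 = 0.8800 / 1.05 = 0.8381.
z_P − z_E = 0.7184 − 0.8381 = -0.1197.
E = -0.1197 / √2 = -0.1197 / 1.41421 = -0.0846 ≈ -0.08.

-0.08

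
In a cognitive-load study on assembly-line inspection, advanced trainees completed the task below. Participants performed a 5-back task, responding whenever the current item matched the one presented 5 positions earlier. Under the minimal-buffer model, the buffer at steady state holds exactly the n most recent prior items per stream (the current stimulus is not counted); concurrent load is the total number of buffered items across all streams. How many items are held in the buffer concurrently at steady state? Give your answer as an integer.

The buffer holds the 5 most recent prior items.
Steady-state concurrent load = 5 items.

5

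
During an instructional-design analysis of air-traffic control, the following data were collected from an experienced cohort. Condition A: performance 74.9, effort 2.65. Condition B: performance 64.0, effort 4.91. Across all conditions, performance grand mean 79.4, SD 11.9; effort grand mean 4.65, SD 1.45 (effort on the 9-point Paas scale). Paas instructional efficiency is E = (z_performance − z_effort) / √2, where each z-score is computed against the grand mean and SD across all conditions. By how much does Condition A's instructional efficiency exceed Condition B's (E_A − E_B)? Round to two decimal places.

1.75

Condition A: z_P = (74.9 − 79.4)/11.9 = -0.3782; z_E = (2.65 − 4.65)/1.45 = -1.3793; E_A = (-0.3782 − (-1.3793))/√2 = 0.7079.
Condition B: z_P = (64.0 − 79.4)/11.9 = -1.2941; z_E = (4.91 − 4.65)/1.45 = 0.1793; E_B = (-1.2941 − 0.1793)/√2 = -1.0419.
E_A − E_B = 0.7079 − (-1.0419) = 1.7498 ≈ 1.75.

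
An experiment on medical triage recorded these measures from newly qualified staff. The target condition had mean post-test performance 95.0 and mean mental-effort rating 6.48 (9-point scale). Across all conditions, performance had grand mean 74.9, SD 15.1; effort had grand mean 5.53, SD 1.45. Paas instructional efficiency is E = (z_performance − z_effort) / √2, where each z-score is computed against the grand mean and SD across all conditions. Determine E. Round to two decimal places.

0.48

z_performance = (95.0 − 74.9) / 15.1 = 20.1000 / 15.1 = 1.3311.
z_effort = (6.48 − 5.53) / 1.45 = 0.9500 / 1.45 = 0.6552.
z_P − z_E = 1.3311 − 0.6552 = 0.6759.
E = 0.6759 / √2 = 0.6759 / 1.41421 = 0.4779 ≈ 0.48.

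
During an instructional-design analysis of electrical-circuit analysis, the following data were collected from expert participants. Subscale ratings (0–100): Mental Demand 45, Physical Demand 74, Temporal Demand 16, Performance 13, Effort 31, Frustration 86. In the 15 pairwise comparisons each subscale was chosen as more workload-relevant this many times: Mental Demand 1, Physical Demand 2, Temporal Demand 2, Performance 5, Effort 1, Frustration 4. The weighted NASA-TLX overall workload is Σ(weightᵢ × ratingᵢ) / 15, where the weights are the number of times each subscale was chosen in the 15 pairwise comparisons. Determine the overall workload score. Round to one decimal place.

The tallies are the weights (they sum to 15).
Weighted sum = 1·45 + 2·74 + 2·16 + 5·13 + 1·31 + 4·86
            = 45 + 148 + 32 + 65 + 31 + 344 = 665.
Overall workload = 665 / 15 = 44.3333 ≈ 44.3.

44.3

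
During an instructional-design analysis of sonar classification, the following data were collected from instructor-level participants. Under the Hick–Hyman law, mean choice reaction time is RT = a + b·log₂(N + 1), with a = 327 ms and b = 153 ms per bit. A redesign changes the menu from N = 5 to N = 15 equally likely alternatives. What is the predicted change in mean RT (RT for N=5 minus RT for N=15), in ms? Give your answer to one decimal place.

RT(5) = 327 + 153·log₂(6) = 327 + 153·2.5850 = 722.5050 ms.
RT(15) = 327 + 153·log₂(16) = 327 + 153·4.0000 = 939.0000 ms.
Difference = 722.5050 − 939.0000 = -216.4950 ≈ -216.5 ms.

-216.5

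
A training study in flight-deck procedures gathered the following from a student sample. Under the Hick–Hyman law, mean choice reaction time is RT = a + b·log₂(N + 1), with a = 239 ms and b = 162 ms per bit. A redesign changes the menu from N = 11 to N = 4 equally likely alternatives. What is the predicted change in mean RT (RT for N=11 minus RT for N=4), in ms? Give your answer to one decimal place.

204.6

RT(11) = 239 + 162·log₂(12) = 239 + 162·3.5850 = 819.7700 ms.
RT(4) = 239 + 162·log₂(5) = 239 + 162·2.3219 = 615.1478 ms.
Difference = 819.7700 − 615.1478 = 204.6222 ≈ 204.6 ms.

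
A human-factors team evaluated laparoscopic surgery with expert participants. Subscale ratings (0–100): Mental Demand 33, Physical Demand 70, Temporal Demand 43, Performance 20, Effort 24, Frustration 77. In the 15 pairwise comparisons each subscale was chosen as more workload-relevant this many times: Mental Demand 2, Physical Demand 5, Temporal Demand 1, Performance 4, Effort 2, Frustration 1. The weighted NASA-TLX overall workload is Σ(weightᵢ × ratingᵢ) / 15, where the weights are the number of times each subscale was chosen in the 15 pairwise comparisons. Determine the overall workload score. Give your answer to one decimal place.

44.3

The tallies are the weights (they sum to 15).
Weighted sum = 2·33 + 5·70 + 1·43 + 4·20 + 2·24 + 1·77
            = 66 + 350 + 43 + 80 + 48 + 77 = 664.
Overall workload = 664 / 15 = 44.2667 ≈ 44.3.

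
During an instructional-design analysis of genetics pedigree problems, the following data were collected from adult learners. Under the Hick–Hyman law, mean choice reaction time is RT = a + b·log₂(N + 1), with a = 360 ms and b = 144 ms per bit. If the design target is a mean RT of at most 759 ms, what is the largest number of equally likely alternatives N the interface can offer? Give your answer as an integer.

Set 360 + 144·log₂(N + 1) ≤ 759.
log₂(N + 1) ≤ (759 − 360) / 144 = 2.7708.
N + 1 ≤ 2^2.7708 = 6.8249.
N ≤ 5.8249, so the largest integer N is 5.

5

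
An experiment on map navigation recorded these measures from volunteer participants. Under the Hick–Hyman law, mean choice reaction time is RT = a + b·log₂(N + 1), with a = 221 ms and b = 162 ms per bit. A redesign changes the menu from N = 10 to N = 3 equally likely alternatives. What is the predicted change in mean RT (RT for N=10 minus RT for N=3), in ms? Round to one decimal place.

RT(10) = 221 + 162·log₂(11) = 221 + 162·3.4594 = 781.4228 ms.
RT(3) = 221 + 162·log₂(4) = 221 + 162·2.0000 = 545.0000 ms.
Difference = 781.4228 − 545.0000 = 236.4228 ≈ 236.4 ms.

236.4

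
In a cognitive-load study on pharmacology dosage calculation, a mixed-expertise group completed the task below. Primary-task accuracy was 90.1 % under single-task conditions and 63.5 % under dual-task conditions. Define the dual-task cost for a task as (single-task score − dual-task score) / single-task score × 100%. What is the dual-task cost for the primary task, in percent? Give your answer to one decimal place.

29.5

Cost = (90.1 − 63.5) / 90.1 × 100%
     = 26.6000 / 90.1 × 100% = 29.5228%.
≈ 29.5%.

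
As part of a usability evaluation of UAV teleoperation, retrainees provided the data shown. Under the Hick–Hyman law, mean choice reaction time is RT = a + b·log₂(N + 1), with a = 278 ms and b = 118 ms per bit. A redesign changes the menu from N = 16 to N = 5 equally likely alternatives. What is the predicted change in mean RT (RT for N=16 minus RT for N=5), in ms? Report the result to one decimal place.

RT(16) = 278 + 118·log₂(17) = 278 + 118·4.0875 = 760.3250 ms.
RT(5) = 278 + 118·log₂(6) = 278 + 118·2.5850 = 583.0300 ms.
Difference = 760.3250 − 583.0300 = 177.2950 ≈ 177.3 ms.

177.3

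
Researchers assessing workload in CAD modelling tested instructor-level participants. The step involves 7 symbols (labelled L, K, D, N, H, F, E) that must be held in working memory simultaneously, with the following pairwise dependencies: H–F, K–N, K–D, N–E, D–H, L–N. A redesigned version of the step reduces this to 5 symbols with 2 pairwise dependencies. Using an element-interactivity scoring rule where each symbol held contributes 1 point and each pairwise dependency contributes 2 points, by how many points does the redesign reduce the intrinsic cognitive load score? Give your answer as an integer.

10

Original: 7 × 1 + 6 × 2 = 7 + 12 = 19.
Redesigned: 5 × 1 + 2 × 2 = 5 + 4 = 9.
Reduction = 19 − 9 = 10.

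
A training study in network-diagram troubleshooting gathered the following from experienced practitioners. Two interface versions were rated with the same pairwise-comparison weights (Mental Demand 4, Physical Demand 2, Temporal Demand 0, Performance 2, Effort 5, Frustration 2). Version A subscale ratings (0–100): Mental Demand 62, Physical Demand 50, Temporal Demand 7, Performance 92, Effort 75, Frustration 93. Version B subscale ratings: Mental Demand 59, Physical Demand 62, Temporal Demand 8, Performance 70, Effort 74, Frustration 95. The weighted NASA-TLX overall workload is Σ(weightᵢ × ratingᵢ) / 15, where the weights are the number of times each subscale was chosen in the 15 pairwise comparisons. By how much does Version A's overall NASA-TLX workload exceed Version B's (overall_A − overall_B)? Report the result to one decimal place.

2.2

Version A weighted sum = 4·62 + 2·50 + 0·7 + 2·92 + 5·75 + 2·93 = 248 + 100 + 0 + 184 + 375 + 186 = 1093; overall_A = 1093/15 = 72.8667.
Version B weighted sum = 4·59 + 2·62 + 0·8 + 2·70 + 5·74 + 2·95 = 236 + 124 + 0 + 140 + 370 + 190 = 1060; overall_B = 1060/15 = 70.6667.
Difference = 72.8667 − 70.6667 = 2.2000 ≈ 2.2.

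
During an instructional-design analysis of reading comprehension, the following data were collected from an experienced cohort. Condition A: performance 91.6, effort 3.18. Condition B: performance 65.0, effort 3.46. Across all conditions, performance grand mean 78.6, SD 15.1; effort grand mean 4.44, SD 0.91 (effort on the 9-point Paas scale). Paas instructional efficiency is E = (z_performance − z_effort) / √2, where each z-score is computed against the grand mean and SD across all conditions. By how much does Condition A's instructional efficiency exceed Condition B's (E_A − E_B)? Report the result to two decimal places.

1.46

Condition A: z_P = (91.6 − 78.6)/15.1 = 0.8609; z_E = (3.18 − 4.44)/0.91 = -1.3846; E_A = (0.8609 − (-1.3846))/√2 = 1.5878.
Condition B: z_P = (65.0 − 78.6)/15.1 = -0.9007; z_E = (3.46 − 4.44)/0.91 = -1.0769; E_B = (-0.9007 − (-1.0769))/√2 = 0.1246.
E_A − E_B = 1.5878 − 0.1246 = 1.4632 ≈ 1.46.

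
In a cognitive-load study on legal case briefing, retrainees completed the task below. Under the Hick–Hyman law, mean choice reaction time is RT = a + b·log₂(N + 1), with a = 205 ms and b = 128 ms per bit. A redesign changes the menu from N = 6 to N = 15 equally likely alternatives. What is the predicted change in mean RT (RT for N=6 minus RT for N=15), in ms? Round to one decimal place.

-152.7

RT(6) = 205 + 128·log₂(7) = 205 + 128·2.8074 = 564.3472 ms.
RT(15) = 205 + 128·log₂(16) = 205 + 128·4.0000 = 717.0000 ms.
Difference = 564.3472 − 717.0000 = -152.6528 ≈ -152.7 ms.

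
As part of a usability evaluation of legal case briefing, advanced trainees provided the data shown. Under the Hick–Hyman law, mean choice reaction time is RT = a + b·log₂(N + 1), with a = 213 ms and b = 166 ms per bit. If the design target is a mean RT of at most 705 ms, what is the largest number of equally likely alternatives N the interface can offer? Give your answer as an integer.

Set 213 + 166·log₂(N + 1) ≤ 705.
log₂(N + 1) ≤ (705 − 213) / 166 = 2.9639.
N + 1 ≤ 2^2.9639 = 7.8023.
N ≤ 6.8023, so the largest integer N is 6.

6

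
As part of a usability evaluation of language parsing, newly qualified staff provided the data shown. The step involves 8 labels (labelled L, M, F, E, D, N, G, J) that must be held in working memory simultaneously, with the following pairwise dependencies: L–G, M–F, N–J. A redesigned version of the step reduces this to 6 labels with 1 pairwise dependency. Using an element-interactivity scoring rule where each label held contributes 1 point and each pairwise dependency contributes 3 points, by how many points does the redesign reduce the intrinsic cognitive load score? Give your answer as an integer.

Original: 8 × 1 + 3 × 3 = 8 + 9 = 17.
Redesigned: 6 × 1 + 1 × 3 = 6 + 3 = 9.
Reduction = 17 − 9 = 8.

8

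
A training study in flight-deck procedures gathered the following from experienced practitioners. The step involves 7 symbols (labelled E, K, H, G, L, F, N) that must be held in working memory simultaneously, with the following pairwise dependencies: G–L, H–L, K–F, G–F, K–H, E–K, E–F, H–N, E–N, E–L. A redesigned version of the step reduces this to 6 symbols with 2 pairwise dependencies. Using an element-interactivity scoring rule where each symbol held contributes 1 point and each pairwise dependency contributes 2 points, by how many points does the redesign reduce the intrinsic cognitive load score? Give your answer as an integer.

17

Original: 7 × 1 + 10 × 2 = 7 + 20 = 27.
Redesigned: 6 × 1 + 2 × 2 = 6 + 4 = 10.
Reduction = 27 − 10 = 17.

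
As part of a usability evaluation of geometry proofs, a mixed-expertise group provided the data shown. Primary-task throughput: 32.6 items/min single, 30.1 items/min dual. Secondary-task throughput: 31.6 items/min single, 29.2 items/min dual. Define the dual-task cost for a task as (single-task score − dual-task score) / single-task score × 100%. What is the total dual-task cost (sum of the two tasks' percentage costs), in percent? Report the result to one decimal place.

Primary cost = (32.6 − 30.1) / 32.6 × 100% = 7.6687%.
Secondary cost = (31.6 − 29.2) / 31.6 × 100% = 7.5949%.
Total = 7.6687% + 7.5949% = 15.2636% ≈ 15.3%.

15.3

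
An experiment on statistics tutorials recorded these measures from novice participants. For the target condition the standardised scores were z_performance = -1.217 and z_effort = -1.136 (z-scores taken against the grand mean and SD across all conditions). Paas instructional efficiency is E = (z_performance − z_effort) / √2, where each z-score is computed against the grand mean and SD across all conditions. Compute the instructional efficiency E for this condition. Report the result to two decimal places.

-0.06

z_P − z_E = -1.217 − (-1.136) = -0.0810.
E = -0.0810 / √2 = -0.0810 / 1.41421 = -0.0573 ≈ -0.06.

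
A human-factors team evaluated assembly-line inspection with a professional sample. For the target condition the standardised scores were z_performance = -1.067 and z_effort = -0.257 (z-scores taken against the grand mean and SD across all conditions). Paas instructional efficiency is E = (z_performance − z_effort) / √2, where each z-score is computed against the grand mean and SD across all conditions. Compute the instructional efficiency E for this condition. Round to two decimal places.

-0.57

z_P − z_E = -1.067 − (-0.257) = -0.8100.
E = -0.8100 / √2 = -0.8100 / 1.41421 = -0.5728 ≈ -0.57.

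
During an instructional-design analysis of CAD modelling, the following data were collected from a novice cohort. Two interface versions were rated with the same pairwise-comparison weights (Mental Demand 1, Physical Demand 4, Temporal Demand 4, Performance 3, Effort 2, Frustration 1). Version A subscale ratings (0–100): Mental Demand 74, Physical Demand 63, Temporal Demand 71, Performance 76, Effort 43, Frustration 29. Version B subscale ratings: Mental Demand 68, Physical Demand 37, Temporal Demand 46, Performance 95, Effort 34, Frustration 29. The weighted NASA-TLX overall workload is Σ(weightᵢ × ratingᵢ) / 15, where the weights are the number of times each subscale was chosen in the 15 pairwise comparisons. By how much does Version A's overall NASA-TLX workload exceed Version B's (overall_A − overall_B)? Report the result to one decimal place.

Version A weighted sum = 1·74 + 4·63 + 4·71 + 3·76 + 2·43 + 1·29 = 74 + 252 + 284 + 228 + 86 + 29 = 953; overall_A = 953/15 = 63.5333.
Version B weighted sum = 1·68 + 4·37 + 4·46 + 3·95 + 2·34 + 1·29 = 68 + 148 + 184 + 285 + 68 + 29 = 782; overall_B = 782/15 = 52.1333.
Difference = 63.5333 − 52.1333 = 11.4000 ≈ 11.4.

11.4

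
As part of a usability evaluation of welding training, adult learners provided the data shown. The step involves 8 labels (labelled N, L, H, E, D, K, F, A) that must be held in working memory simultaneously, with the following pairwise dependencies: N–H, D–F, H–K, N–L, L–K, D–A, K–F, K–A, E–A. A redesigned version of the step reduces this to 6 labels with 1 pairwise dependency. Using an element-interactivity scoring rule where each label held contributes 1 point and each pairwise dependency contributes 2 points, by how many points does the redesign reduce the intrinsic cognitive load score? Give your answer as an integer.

Original: 8 × 1 + 9 × 2 = 8 + 18 = 26.
Redesigned: 6 × 1 + 1 × 2 = 6 + 2 = 8.
Reduction = 26 − 8 = 18.

18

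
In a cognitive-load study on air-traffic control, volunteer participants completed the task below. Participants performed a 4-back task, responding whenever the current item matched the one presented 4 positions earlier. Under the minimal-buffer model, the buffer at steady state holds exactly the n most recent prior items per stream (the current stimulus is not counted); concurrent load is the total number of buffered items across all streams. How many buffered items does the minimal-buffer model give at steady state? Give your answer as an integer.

The buffer holds the 4 most recent prior items.
Steady-state concurrent load = 4 items.

4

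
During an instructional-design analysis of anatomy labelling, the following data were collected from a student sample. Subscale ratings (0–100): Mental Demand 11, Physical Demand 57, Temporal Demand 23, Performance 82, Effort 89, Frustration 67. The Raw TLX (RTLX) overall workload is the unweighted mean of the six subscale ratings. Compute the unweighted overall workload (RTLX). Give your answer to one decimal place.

54.8

Sum of ratings = 11 + 57 + 23 + 82 + 89 + 67 = 329.
RTLX = 329 / 6 = 54.8333 ≈ 54.8.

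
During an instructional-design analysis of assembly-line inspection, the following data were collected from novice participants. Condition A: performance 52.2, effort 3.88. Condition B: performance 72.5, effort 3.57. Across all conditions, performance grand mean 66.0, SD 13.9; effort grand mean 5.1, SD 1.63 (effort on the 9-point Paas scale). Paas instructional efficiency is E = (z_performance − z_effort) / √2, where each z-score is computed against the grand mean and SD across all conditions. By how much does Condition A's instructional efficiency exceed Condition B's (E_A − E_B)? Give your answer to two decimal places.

-1.17

Condition A: z_P = (52.2 − 66.0)/13.9 = -0.9928; z_E = (3.88 − 5.1)/1.63 = -0.7485; E_A = (-0.9928 − (-0.7485))/√2 = -0.1727.
Condition B: z_P = (72.5 − 66.0)/13.9 = 0.4676; z_E = (3.57 − 5.1)/1.63 = -0.9387; E_B = (0.4676 − (-0.9387))/√2 = 0.9944.
E_A − E_B = -0.1727 − 0.9944 = -1.1671 ≈ -1.17.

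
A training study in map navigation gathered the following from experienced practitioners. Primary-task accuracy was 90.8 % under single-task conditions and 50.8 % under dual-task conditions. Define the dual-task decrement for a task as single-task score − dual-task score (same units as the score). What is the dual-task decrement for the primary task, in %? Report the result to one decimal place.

40.0

Decrement = 90.8 − 50.8 = 40.0000 % ≈ 40.0 %.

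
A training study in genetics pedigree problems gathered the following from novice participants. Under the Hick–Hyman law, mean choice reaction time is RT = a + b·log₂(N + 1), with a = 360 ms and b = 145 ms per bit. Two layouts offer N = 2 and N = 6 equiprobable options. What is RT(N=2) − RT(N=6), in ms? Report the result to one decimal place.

RT(2) = 360 + 145·log₂(3) = 360 + 145·1.5850 = 589.8250 ms.
RT(6) = 360 + 145·log₂(7) = 360 + 145·2.8074 = 767.0730 ms.
Difference = 589.8250 − 767.0730 = -177.2480 ≈ -177.2 ms.

-177.2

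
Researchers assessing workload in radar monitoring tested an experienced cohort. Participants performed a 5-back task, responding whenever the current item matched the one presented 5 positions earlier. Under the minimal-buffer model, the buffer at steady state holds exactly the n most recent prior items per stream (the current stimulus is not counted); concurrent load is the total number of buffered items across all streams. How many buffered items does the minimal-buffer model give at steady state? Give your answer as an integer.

5

The buffer holds the 5 most recent prior items.
Steady-state concurrent load = 5 items.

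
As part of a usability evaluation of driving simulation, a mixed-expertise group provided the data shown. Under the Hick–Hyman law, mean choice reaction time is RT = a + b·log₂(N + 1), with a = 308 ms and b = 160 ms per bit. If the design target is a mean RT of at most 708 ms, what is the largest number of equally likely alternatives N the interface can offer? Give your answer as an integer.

4

Set 308 + 160·log₂(N + 1) ≤ 708.
log₂(N + 1) ≤ (708 − 308) / 160 = 2.5000.
N + 1 ≤ 2^2.5000 = 5.6569.
N ≤ 4.6569, so the largest integer N is 4.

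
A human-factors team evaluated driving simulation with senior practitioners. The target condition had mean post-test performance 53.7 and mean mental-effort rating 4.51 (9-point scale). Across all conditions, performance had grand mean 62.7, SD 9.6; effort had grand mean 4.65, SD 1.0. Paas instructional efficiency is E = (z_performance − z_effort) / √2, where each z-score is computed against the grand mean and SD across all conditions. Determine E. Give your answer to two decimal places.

-0.56

z_performance = (53.7 − 62.7) / 9.6 = -9.0000 / 9.6 = -0.9375.
z_effort = (4.51 − 4.65) / 1.0 = -0.1400 / 1.0 = -0.1400.
z_P − z_E = -0.9375 − (-0.1400) = -0.7975.
E = -0.7975 / √2 = -0.7975 / 1.41421 = -0.5639 ≈ -0.56.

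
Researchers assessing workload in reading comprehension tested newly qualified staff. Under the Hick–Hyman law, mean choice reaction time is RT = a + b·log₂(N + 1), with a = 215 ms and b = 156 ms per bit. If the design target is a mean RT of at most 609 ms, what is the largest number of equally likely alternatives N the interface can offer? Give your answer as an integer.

Set 215 + 156·log₂(N + 1) ≤ 609.
log₂(N + 1) ≤ (609 − 215) / 156 = 2.5256.
N + 1 ≤ 2^2.5256 = 5.7581.
N ≤ 4.7581, so the largest integer N is 4.

4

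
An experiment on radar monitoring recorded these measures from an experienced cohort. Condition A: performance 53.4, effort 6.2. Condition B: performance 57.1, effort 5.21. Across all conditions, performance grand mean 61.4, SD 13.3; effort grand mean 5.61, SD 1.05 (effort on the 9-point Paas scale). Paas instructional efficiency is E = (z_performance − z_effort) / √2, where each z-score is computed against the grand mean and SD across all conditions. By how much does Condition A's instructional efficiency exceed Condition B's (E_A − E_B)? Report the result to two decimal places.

-0.86

Condition A: z_P = (53.4 − 61.4)/13.3 = -0.6015; z_E = (6.2 − 5.61)/1.05 = 0.5619; E_A = (-0.6015 − 0.5619)/√2 = -0.8226.
Condition B: z_P = (57.1 − 61.4)/13.3 = -0.3233; z_E = (5.21 − 5.61)/1.05 = -0.3810; E_B = (-0.3233 − (-0.3810))/√2 = 0.0408.
E_A − E_B = -0.8226 − 0.0408 = -0.8634 ≈ -0.86.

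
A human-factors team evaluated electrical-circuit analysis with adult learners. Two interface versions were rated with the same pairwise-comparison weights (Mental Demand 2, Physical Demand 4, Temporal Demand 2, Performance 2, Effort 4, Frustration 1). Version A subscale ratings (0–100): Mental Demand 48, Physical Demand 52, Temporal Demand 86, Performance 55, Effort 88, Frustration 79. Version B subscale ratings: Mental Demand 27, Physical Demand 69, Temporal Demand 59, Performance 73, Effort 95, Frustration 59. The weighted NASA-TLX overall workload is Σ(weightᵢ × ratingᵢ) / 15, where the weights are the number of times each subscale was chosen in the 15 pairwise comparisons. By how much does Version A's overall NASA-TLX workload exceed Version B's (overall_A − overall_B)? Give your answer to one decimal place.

-1.1

Version A weighted sum = 2·48 + 4·52 + 2·86 + 2·55 + 4·88 + 1·79 = 96 + 208 + 172 + 110 + 352 + 79 = 1017; overall_A = 1017/15 = 67.8000.
Version B weighted sum = 2·27 + 4·69 + 2·59 + 2·73 + 4·95 + 1·59 = 54 + 276 + 118 + 146 + 380 + 59 = 1033; overall_B = 1033/15 = 68.8667.
Difference = 67.8000 − 68.8667 = -1.0667 ≈ -1.1.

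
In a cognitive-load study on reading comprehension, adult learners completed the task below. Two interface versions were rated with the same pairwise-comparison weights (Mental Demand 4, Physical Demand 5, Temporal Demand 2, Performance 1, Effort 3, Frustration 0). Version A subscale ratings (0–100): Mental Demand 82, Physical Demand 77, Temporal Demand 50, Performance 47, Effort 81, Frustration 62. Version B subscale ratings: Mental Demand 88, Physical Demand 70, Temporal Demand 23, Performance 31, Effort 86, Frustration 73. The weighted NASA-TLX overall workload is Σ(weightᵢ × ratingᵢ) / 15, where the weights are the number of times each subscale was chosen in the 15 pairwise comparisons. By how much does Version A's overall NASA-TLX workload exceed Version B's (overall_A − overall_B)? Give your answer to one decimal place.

Version A weighted sum = 4·82 + 5·77 + 2·50 + 1·47 + 3·81 + 0·62 = 328 + 385 + 100 + 47 + 243 + 0 = 1103; overall_A = 1103/15 = 73.5333.
Version B weighted sum = 4·88 + 5·70 + 2·23 + 1·31 + 3·86 + 0·73 = 352 + 350 + 46 + 31 + 258 + 0 = 1037; overall_B = 1037/15 = 69.1333.
Difference = 73.5333 − 69.1333 = 4.4000 ≈ 4.4.

4.4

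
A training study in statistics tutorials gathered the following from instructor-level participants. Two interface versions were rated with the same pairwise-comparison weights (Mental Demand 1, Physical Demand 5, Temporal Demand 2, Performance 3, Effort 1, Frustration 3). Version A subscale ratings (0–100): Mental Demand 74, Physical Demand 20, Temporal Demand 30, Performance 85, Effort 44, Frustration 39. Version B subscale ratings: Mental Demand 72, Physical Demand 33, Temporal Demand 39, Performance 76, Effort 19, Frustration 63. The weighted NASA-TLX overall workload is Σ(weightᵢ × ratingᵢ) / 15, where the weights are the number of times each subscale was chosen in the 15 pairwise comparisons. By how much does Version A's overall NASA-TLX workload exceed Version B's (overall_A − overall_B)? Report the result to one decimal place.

Version A weighted sum = 1·74 + 5·20 + 2·30 + 3·85 + 1·44 + 3·39 = 74 + 100 + 60 + 255 + 44 + 117 = 650; overall_A = 650/15 = 43.3333.
Version B weighted sum = 1·72 + 5·33 + 2·39 + 3·76 + 1·19 + 3·63 = 72 + 165 + 78 + 228 + 19 + 189 = 751; overall_B = 751/15 = 50.0667.
Difference = 43.3333 − 50.0667 = -6.7334 ≈ -6.7.

-6.7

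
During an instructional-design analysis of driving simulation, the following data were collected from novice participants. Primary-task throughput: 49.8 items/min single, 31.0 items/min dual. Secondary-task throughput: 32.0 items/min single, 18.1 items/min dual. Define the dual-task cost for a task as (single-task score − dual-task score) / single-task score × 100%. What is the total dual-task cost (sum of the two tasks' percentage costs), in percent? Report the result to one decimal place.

81.2

Primary cost = (49.8 − 31.0) / 49.8 × 100% = 37.7510%.
Secondary cost = (32.0 − 18.1) / 32.0 × 100% = 43.4375%.
Total = 37.7510% + 43.4375% = 81.1885% ≈ 81.2%.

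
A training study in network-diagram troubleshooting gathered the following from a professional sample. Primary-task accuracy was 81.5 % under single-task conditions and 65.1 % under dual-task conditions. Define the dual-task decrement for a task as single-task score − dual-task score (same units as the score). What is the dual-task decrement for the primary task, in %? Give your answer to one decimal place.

16.4

Decrement = 81.5 − 65.1 = 16.4000 % ≈ 16.4 %.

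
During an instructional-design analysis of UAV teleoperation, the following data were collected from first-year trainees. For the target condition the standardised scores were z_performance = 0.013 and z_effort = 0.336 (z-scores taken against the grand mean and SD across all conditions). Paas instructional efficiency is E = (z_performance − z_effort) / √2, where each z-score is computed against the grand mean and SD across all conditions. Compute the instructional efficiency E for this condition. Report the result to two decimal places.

z_P − z_E = 0.013 − 0.336 = -0.3230.
E = -0.3230 / √2 = -0.3230 / 1.41421 = -0.2284 ≈ -0.23.

-0.23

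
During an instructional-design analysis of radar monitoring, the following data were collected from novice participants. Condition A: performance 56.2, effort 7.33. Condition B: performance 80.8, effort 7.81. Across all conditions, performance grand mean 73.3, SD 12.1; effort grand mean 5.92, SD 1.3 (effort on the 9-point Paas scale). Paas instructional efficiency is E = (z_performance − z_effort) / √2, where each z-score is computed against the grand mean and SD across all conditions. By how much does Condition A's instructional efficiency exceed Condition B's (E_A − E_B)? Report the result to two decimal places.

-1.18

Condition A: z_P = (56.2 − 73.3)/12.1 = -1.4132; z_E = (7.33 − 5.92)/1.3 = 1.0846; E_A = (-1.4132 − 1.0846)/√2 = -1.7662.
Condition B: z_P = (80.8 − 73.3)/12.1 = 0.6198; z_E = (7.81 − 5.92)/1.3 = 1.4538; E_B = (0.6198 − 1.4538)/√2 = -0.5897.
E_A − E_B = -1.7662 − (-0.5897) = -1.1765 ≈ -1.18.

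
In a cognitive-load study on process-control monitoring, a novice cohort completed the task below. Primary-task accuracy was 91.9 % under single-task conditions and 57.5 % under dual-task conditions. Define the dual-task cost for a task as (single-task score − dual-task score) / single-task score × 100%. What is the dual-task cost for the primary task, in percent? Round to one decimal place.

Cost = (91.9 − 57.5) / 91.9 × 100%
     = 34.4000 / 91.9 × 100% = 37.4320%.
≈ 37.4%.

37.4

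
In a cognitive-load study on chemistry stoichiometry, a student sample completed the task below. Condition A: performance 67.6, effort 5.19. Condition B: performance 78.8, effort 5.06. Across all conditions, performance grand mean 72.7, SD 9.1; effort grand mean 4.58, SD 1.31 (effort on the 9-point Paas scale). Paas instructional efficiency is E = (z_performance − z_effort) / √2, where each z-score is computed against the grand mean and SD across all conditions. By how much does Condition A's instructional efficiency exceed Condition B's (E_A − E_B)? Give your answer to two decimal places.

-0.94

Condition A: z_P = (67.6 − 72.7)/9.1 = -0.5604; z_E = (5.19 − 4.58)/1.31 = 0.4656; E_A = (-0.5604 − 0.4656)/√2 = -0.7255.
Condition B: z_P = (78.8 − 72.7)/9.1 = 0.6703; z_E = (5.06 − 4.58)/1.31 = 0.3664; E_B = (0.6703 − 0.3664)/√2 = 0.2149.
E_A − E_B = -0.7255 − 0.2149 = -0.9404 ≈ -0.94.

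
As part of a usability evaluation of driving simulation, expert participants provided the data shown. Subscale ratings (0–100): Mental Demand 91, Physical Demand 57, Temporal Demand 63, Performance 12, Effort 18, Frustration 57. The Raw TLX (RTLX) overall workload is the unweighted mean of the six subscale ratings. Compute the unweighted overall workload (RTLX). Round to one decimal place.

Sum of ratings = 91 + 57 + 63 + 12 + 18 + 57 = 298.
RTLX = 298 / 6 = 49.6667 ≈ 49.7.

49.7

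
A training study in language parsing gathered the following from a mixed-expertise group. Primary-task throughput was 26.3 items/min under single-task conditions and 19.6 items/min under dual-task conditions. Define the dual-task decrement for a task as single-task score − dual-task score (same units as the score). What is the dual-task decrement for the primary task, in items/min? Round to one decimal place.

Decrement = 26.3 − 19.6 = 6.7000 items/min ≈ 6.7 items/min.

6.7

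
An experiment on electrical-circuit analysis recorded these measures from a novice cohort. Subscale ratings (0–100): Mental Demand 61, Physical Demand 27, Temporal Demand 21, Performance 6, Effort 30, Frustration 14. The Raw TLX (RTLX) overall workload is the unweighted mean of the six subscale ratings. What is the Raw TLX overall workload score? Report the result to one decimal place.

Sum of ratings = 61 + 27 + 21 + 6 + 30 + 14 = 159.
RTLX = 159 / 6 = 26.5000 ≈ 26.5.

26.5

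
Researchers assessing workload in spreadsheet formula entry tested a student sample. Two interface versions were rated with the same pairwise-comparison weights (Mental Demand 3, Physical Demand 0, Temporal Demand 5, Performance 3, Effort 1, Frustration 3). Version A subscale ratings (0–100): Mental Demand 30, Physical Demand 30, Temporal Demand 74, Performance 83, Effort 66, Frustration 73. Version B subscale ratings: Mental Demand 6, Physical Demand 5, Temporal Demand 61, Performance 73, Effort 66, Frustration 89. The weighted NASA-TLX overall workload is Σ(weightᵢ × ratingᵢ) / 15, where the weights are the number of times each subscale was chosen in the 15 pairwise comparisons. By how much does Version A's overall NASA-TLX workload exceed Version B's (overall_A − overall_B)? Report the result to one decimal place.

Version A weighted sum = 3·30 + 0·30 + 5·74 + 3·83 + 1·66 + 3·73 = 90 + 0 + 370 + 249 + 66 + 219 = 994; overall_A = 994/15 = 66.2667.
Version B weighted sum = 3·6 + 0·5 + 5·61 + 3·73 + 1·66 + 3·89 = 18 + 0 + 305 + 219 + 66 + 267 = 875; overall_B = 875/15 = 58.3333.
Difference = 66.2667 − 58.3333 = 7.9334 ≈ 7.9.

7.9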